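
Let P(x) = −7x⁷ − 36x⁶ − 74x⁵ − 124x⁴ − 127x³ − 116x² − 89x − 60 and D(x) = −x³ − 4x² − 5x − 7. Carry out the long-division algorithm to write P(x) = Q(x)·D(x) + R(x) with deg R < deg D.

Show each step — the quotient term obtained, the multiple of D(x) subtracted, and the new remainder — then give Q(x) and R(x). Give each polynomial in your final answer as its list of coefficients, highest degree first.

Q = [7, 8, 7, 7, 8]; R = [-4]

Step 1: lead(−7x⁷ − 36x⁶ − 74x⁵ − 124x⁴ − 127x³ − 116x² − 89x − 60) ÷ lead(D) = −7x⁷ ÷ −x³ = 7x⁴. Subtract (7x⁴)·D = −7x⁷ − 28x⁶ − 35x⁵ − 49x⁴. Remainder: −8x⁶ − 39x⁵ − 75x⁴ − 127x³ − 116x² − 89x − 60.
Step 2: lead(−8x⁶ − 39x⁵ − 75x⁴ − 127x³ − 116x² − 89x − 60) ÷ lead(D) = −8x⁶ ÷ −x³ = 8x³. Subtract (8x³)·D = −8x⁶ − 32x⁵ − 40x⁴ − 56x³. Remainder: −7x⁵ − 35x⁴ − 71x³ − 116x² − 89x − 60.
Step 3: lead(−7x⁵ − 35x⁴ − 71x³ − 116x² − 89x − 60) ÷ lead(D) = −7x⁵ ÷ −x³ = 7x². Subtract (7x²)·D = −7x⁵ − 28x⁴ − 35x³ − 49x². Remainder: −7x⁴ − 36x³ − 67x² − 89x − 60.
Step 4: lead(−7x⁴ − 36x³ − 67x² − 89x − 60) ÷ lead(D) = −7x⁴ ÷ −x³ = 7x. Subtract (7x)·D = −7x⁴ − 28x³ − 35x² − 49x. Remainder: −8x³ − 32x² − 40x − 60.
Step 5: lead(−8x³ − 32x² − 40x − 60) ÷ lead(D) = −8x³ ÷ −x³ = 8. Subtract (8)·D = −8x³ − 32x² − 40x − 56. Remainder: −4.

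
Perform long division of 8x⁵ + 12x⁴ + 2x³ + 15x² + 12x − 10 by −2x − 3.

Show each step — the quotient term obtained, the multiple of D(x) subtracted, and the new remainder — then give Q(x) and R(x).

Q(x) = −4x⁴ − x² − 6x + 3; R(x) = −1

Step 1: lead(8x⁵ + 12x⁴ + 2x³ + 15x² + 12x − 10) ÷ lead(D) = 8x⁵ ÷ −2x = −4x⁴. Subtract (−4x⁴)·D = 8x⁵ + 12x⁴. Remainder: 2x³ + 15x² + 12x − 10.
Step 2: lead(2x³ + 15x² + 12x − 10) ÷ lead(D) = 2x³ ÷ −2x = −x². Subtract (−x²)·D = 2x³ + 3x². Remainder: 12x² + 12x − 10.
Step 3: lead(12x² + 12x − 10) ÷ lead(D) = 12x² ÷ −2x = −6x. Subtract (−6x)·D = 12x² + 18x. Remainder: −6x − 10.
Step 4: lead(−6x − 10) ÷ lead(D) = −6x ÷ −2x = 3. Subtract (3)·D = −6x − 9. Remainder: −1.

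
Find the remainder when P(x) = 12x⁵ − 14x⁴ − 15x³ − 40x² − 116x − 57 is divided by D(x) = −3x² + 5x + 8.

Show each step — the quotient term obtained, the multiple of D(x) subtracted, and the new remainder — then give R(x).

R(x) = −9x − 1

Step 1: lead(12x⁵ − 14x⁴ − 15x³ − 40x² − 116x − 57) ÷ lead(D) = 12x⁵ ÷ −3x² = −4x³. Subtract (−4x³)·D = 12x⁵ − 20x⁴ − 32x³. Remainder: 6x⁴ + 17x³ − 40x² − 116x − 57.
Step 2: lead(6x⁴ + 17x³ − 40x² − 116x − 57) ÷ lead(D) = 6x⁴ ÷ −3x² = −2x². Subtract (−2x²)·D = 6x⁴ − 10x³ − 16x². Remainder: 27x³ − 24x² − 116x − 57.
Step 3: lead(27x³ − 24x² − 116x − 57) ÷ lead(D) = 27x³ ÷ −3x² = −9x. Subtract (−9x)·D = 27x³ − 45x² − 72x. Remainder: 21x² − 44x − 57.
Step 4: lead(21x² − 44x − 57) ÷ lead(D) = 21x² ÷ −3x² = −7. Subtract (−7)·D = 21x² − 35x − 56. Remainder: −9x − 1.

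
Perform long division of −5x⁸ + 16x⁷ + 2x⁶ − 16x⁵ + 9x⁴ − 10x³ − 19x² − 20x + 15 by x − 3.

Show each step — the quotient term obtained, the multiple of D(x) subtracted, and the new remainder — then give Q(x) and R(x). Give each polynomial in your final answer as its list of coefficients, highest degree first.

Q = [-5, 1, 5, -1, 6, 8, 5, -5]; R = [0]

Step 1: lead(−5x⁸ + 16x⁷ + 2x⁶ − 16x⁵ + 9x⁴ − 10x³ − 19x² − 20x + 15) ÷ lead(D) = −5x⁸ ÷ x = −5x⁷. Subtract (−5x⁷)·D = −5x⁸ + 15x⁷. Remainder: x⁷ + 2x⁶ − 16x⁵ + 9x⁴ − 10x³ − 19x² − 20x + 15.
Step 2: lead(x⁷ + 2x⁶ − 16x⁵ + 9x⁴ − 10x³ − 19x² − 20x + 15) ÷ lead(D) = x⁷ ÷ x = x⁶. Subtract (x⁶)·D = x⁷ − 3x⁶. Remainder: 5x⁶ − 16x⁵ + 9x⁴ − 10x³ − 19x² − 20x + 15.
Step 3: lead(5x⁶ − 16x⁵ + 9x⁴ − 10x³ − 19x² − 20x + 15) ÷ lead(D) = 5x⁶ ÷ x = 5x⁵. Subtract (5x⁵)·D = 5x⁶ − 15x⁵. Remainder: −x⁵ + 9x⁴ − 10x³ − 19x² − 20x + 15.
Step 4: lead(−x⁵ + 9x⁴ − 10x³ − 19x² − 20x + 15) ÷ lead(D) = −x⁵ ÷ x = −x⁴. Subtract (−x⁴)·D = −x⁵ + 3x⁴. Remainder: 6x⁴ − 10x³ − 19x² − 20x + 15.
Step 5: lead(6x⁴ − 10x³ − 19x² − 20x + 15) ÷ lead(D) = 6x⁴ ÷ x = 6x³. Subtract (6x³)·D = 6x⁴ − 18x³. Remainder: 8x³ − 19x² − 20x + 15.
Step 6: lead(8x³ − 19x² − 20x + 15) ÷ lead(D) = 8x³ ÷ x = 8x². Subtract (8x²)·D = 8x³ − 24x². Remainder: 5x² − 20x + 15.
Step 7: lead(5x² − 20x + 15) ÷ lead(D) = 5x² ÷ x = 5x. Subtract (5x)·D = 5x² − 15x. Remainder: −5x + 15.
Step 8: lead(−5x + 15) ÷ lead(D) = −5x ÷ x = −5. Subtract (−5)·D = −5x + 15. Remainder: 0.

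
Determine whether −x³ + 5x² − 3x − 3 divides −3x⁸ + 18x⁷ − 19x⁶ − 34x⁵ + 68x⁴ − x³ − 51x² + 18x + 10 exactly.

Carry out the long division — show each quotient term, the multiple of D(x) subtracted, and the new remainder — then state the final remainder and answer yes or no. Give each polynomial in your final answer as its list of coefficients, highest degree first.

R = [9, 3, -8], so D(x) is not a factor of P(x). no

Step 1: lead(−3x⁸ + 18x⁷ − 19x⁶ − 34x⁵ + 68x⁴ − x³ − 51x² + 18x + 10) ÷ lead(D) = −3x⁸ ÷ −x³ = 3x⁵. Subtract (3x⁵)·D = −3x⁸ + 15x⁷ − 9x⁶ − 9x⁵. Remainder: 3x⁷ − 10x⁶ − 25x⁵ + 68x⁴ − x³ − 51x² + 18x + 10.
Step 2: lead(3x⁷ − 10x⁶ − 25x⁵ + 68x⁴ − x³ − 51x² + 18x + 10) ÷ lead(D) = 3x⁷ ÷ −x³ = −3x⁴. Subtract (−3x⁴)·D = 3x⁷ − 15x⁶ + 9x⁵ + 9x⁴. Remainder: 5x⁶ − 34x⁵ + 59x⁴ − x³ − 51x² + 18x + 10.
Step 3: lead(5x⁶ − 34x⁵ + 59x⁴ − x³ − 51x² + 18x + 10) ÷ lead(D) = 5x⁶ ÷ −x³ = −5x³. Subtract (−5x³)·D = 5x⁶ − 25x⁵ + 15x⁴ + 15x³. Remainder: −9x⁵ + 44x⁴ − 16x³ − 51x² + 18x + 10.
Step 4: lead(−9x⁵ + 44x⁴ − 16x³ − 51x² + 18x + 10) ÷ lead(D) = −9x⁵ ÷ −x³ = 9x². Subtract (9x²)·D = −9x⁵ + 45x⁴ − 27x³ − 27x². Remainder: −x⁴ + 11x³ − 24x² + 18x + 10.
Step 5: lead(−x⁴ + 11x³ − 24x² + 18x + 10) ÷ lead(D) = −x⁴ ÷ −x³ = x. Subtract (x)·D = −x⁴ + 5x³ − 3x² − 3x. Remainder: 6x³ − 21x² + 21x + 10.
Step 6: lead(6x³ − 21x² + 21x + 10) ÷ lead(D) = 6x³ ÷ −x³ = −6. Subtract (−6)·D = 6x³ − 30x² + 18x + 18. Remainder: 9x² + 3x − 8.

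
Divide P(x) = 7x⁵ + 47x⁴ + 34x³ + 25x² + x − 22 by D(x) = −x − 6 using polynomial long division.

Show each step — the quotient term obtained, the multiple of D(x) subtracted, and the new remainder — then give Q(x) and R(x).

Q(x) = −7x⁴ − 5x³ − 4x² − x + 5; R(x) = 8

Step 1: lead(7x⁵ + 47x⁴ + 34x³ + 25x² + x − 22) ÷ lead(D) = 7x⁵ ÷ −x = −7x⁴. Subtract (−7x⁴)·D = 7x⁵ + 42x⁴. Remainder: 5x⁴ + 34x³ + 25x² + x − 22.
Step 2: lead(5x⁴ + 34x³ + 25x² + x − 22) ÷ lead(D) = 5x⁴ ÷ −x = −5x³. Subtract (−5x³)·D = 5x⁴ + 30x³. Remainder: 4x³ + 25x² + x − 22.
Step 3: lead(4x³ + 25x² + x − 22) ÷ lead(D) = 4x³ ÷ −x = −4x². Subtract (−4x²)·D = 4x³ + 24x². Remainder: x² + x − 22.
Step 4: lead(x² + x − 22) ÷ lead(D) = x² ÷ −x = −x. Subtract (−x)·D = x² + 6x. Remainder: −5x − 22.
Step 5: lead(−5x − 22) ÷ lead(D) = −5x ÷ −x = 5. Subtract (5)·D = −5x − 30. Remainder: 8.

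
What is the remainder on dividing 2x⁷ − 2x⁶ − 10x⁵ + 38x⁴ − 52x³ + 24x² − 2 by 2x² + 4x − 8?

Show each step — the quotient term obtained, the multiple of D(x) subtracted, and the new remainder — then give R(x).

R(x) = −2

Step 1: lead(2x⁷ − 2x⁶ − 10x⁵ + 38x⁴ − 52x³ + 24x² − 2) ÷ lead(D) = 2x⁷ ÷ 2x² = x⁵. Subtract (x⁵)·D = 2x⁷ + 4x⁶ − 8x⁵. Remainder: −6x⁶ − 2x⁵ + 38x⁴ − 52x³ + 24x² − 2.
Step 2: lead(−6x⁶ − 2x⁵ + 38x⁴ − 52x³ + 24x² − 2) ÷ lead(D) = −6x⁶ ÷ 2x² = −3x⁴. Subtract (−3x⁴)·D = −6x⁶ − 12x⁵ + 24x⁴. Remainder: 10x⁵ + 14x⁴ − 52x³ + 24x² − 2.
Step 3: lead(10x⁵ + 14x⁴ − 52x³ + 24x² − 2) ÷ lead(D) = 10x⁵ ÷ 2x² = 5x³. Subtract (5x³)·D = 10x⁵ + 20x⁴ − 40x³. Remainder: −6x⁴ − 12x³ + 24x² − 2.
Step 4: lead(−6x⁴ − 12x³ + 24x² − 2) ÷ lead(D) = −6x⁴ ÷ 2x² = −3x². Subtract (−3x²)·D = −6x⁴ − 12x³ + 24x². Remainder: −2.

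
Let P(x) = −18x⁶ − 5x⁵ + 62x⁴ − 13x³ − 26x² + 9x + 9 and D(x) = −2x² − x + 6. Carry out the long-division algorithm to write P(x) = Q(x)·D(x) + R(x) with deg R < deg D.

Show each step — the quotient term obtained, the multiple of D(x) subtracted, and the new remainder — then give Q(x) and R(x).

Step 1: lead(−18x⁶ − 5x⁵ + 62x⁴ − 13x³ − 26x² + 9x + 9) ÷ lead(D) = −18x⁶ ÷ −2x² = 9x⁴. Subtract (9x⁴)·D = −18x⁶ − 9x⁵ + 54x⁴. Remainder: 4x⁵ + 8x⁴ − 13x³ − 26x² + 9x + 9.
Step 2: lead(4x⁵ + 8x⁴ − 13x³ − 26x² + 9x + 9) ÷ lead(D) = 4x⁵ ÷ −2x² = −2x³. Subtract (−2x³)·D = 4x⁵ + 2x⁴ − 12x³. Remainder: 6x⁴ − x³ − 26x² + 9x + 9.
Step 3: lead(6x⁴ − x³ − 26x² + 9x + 9) ÷ lead(D) = 6x⁴ ÷ −2x² = −3x². Subtract (−3x²)·D = 6x⁴ + 3x³ − 18x². Remainder: −4x³ − 8x² + 9x + 9.
Step 4: lead(−4x³ − 8x² + 9x + 9) ÷ lead(D) = −4x³ ÷ −2x² = 2x. Subtract (2x)·D = −4x³ − 2x² + 12x. Remainder: −6x² − 3x + 9.
Step 5: lead(−6x² − 3x + 9) ÷ lead(D) = −6x² ÷ −2x² = 3. Subtract (3)·D = −6x² − 3x + 18. Remainder: −9.

Q(x) = 9x⁴ − 2x³ − 3x² + 2x + 3; R(x) = −9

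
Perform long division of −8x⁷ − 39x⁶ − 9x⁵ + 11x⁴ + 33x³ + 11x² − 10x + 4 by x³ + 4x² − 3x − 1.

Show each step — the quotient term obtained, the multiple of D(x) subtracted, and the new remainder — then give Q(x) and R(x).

Q(x) = −8x⁴ − 7x³ − 5x² + 2x + 3; R(x) = x + 7

Step 1: lead(−8x⁷ − 39x⁶ − 9x⁵ + 11x⁴ + 33x³ + 11x² − 10x + 4) ÷ lead(D) = −8x⁷ ÷ x³ = −8x⁴. Subtract (−8x⁴)·D = −8x⁷ − 32x⁶ + 24x⁵ + 8x⁴. Remainder: −7x⁶ − 33x⁵ + 3x⁴ + 33x³ + 11x² − 10x + 4.
Step 2: lead(−7x⁶ − 33x⁵ + 3x⁴ + 33x³ + 11x² − 10x + 4) ÷ lead(D) = −7x⁶ ÷ x³ = −7x³. Subtract (−7x³)·D = −7x⁶ − 28x⁵ + 21x⁴ + 7x³. Remainder: −5x⁵ − 18x⁴ + 26x³ + 11x² − 10x + 4.
Step 3: lead(−5x⁵ − 18x⁴ + 26x³ + 11x² − 10x + 4) ÷ lead(D) = −5x⁵ ÷ x³ = −5x². Subtract (−5x²)·D = −5x⁵ − 20x⁴ + 15x³ + 5x². Remainder: 2x⁴ + 11x³ + 6x² − 10x + 4.
Step 4: lead(2x⁴ + 11x³ + 6x² − 10x + 4) ÷ lead(D) = 2x⁴ ÷ x³ = 2x. Subtract (2x)·D = 2x⁴ + 8x³ − 6x² − 2x. Remainder: 3x³ + 12x² − 8x + 4.
Step 5: lead(3x³ + 12x² − 8x + 4) ÷ lead(D) = 3x³ ÷ x³ = 3. Subtract (3)·D = 3x³ + 12x² − 9x − 3. Remainder: x + 7.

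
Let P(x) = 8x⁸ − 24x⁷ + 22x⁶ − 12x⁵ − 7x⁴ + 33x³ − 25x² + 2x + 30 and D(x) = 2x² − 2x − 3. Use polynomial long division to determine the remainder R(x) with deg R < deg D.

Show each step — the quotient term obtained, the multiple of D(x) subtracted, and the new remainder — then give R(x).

R(x) = 9

Step 1: lead(8x⁸ − 24x⁷ + 22x⁶ − 12x⁵ − 7x⁴ + 33x³ − 25x² + 2x + 30) ÷ lead(D) = 8x⁸ ÷ 2x² = 4x⁶. Subtract (4x⁶)·D = 8x⁸ − 8x⁷ − 12x⁶. Remainder: −16x⁷ + 34x⁶ − 12x⁵ − 7x⁴ + 33x³ − 25x² + 2x + 30.
Step 2: lead(−16x⁷ + 34x⁶ − 12x⁵ − 7x⁴ + 33x³ − 25x² + 2x + 30) ÷ lead(D) = −16x⁷ ÷ 2x² = −8x⁵. Subtract (−8x⁵)·D = −16x⁷ + 16x⁶ + 24x⁵. Remainder: 18x⁶ − 36x⁵ − 7x⁴ + 33x³ − 25x² + 2x + 30.
Step 3: lead(18x⁶ − 36x⁵ − 7x⁴ + 33x³ − 25x² + 2x + 30) ÷ lead(D) = 18x⁶ ÷ 2x² = 9x⁴. Subtract (9x⁴)·D = 18x⁶ − 18x⁵ − 27x⁴. Remainder: −18x⁵ + 20x⁴ + 33x³ − 25x² + 2x + 30.
Step 4: lead(−18x⁵ + 20x⁴ + 33x³ − 25x² + 2x + 30) ÷ lead(D) = −18x⁵ ÷ 2x² = −9x³. Subtract (−9x³)·D = −18x⁵ + 18x⁴ + 27x³. Remainder: 2x⁴ + 6x³ − 25x² + 2x + 30.
Step 5: lead(2x⁴ + 6x³ − 25x² + 2x + 30) ÷ lead(D) = 2x⁴ ÷ 2x² = x². Subtract (x²)·D = 2x⁴ − 2x³ − 3x². Remainder: 8x³ − 22x² + 2x + 30.
Step 6: lead(8x³ − 22x² + 2x + 30) ÷ lead(D) = 8x³ ÷ 2x² = 4x. Subtract (4x)·D = 8x³ − 8x² − 12x. Remainder: −14x² + 14x + 30.
Step 7: lead(−14x² + 14x + 30) ÷ lead(D) = −14x² ÷ 2x² = −7. Subtract (−7)·D = −14x² + 14x + 21. Remainder: 9.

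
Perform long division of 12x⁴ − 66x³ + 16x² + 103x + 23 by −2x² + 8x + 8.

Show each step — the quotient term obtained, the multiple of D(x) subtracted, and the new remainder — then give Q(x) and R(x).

Q(x) = −6x² + 9x + 4; R(x) = −x − 9

Step 1: lead(12x⁴ − 66x³ + 16x² + 103x + 23) ÷ lead(D) = 12x⁴ ÷ −2x² = −6x². Subtract (−6x²)·D = 12x⁴ − 48x³ − 48x². Remainder: −18x³ + 64x² + 103x + 23.
Step 2: lead(−18x³ + 64x² + 103x + 23) ÷ lead(D) = −18x³ ÷ −2x² = 9x. Subtract (9x)·D = −18x³ + 72x² + 72x. Remainder: −8x² + 31x + 23.
Step 3: lead(−8x² + 31x + 23) ÷ lead(D) = −8x² ÷ −2x² = 4. Subtract (4)·D = −8x² + 32x + 32. Remainder: −x − 9.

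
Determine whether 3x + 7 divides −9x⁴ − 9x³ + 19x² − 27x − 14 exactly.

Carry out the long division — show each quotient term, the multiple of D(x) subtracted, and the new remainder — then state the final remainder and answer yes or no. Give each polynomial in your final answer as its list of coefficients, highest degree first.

R = [0], so D(x) is a factor of P(x). yes

Step 1: lead(−9x⁴ − 9x³ + 19x² − 27x − 14) ÷ lead(D) = −9x⁴ ÷ 3x = −3x³. Subtract (−3x³)·D = −9x⁴ − 21x³. Remainder: 12x³ + 19x² − 27x − 14.
Step 2: lead(12x³ + 19x² − 27x − 14) ÷ lead(D) = 12x³ ÷ 3x = 4x². Subtract (4x²)·D = 12x³ + 28x². Remainder: −9x² − 27x − 14.
Step 3: lead(−9x² − 27x − 14) ÷ lead(D) = −9x² ÷ 3x = −3x. Subtract (−3x)·D = −9x² − 21x. Remainder: −6x − 14.
Step 4: lead(−6x − 14) ÷ lead(D) = −6x ÷ 3x = −2. Subtract (−2)·D = −6x − 14. Remainder: 0.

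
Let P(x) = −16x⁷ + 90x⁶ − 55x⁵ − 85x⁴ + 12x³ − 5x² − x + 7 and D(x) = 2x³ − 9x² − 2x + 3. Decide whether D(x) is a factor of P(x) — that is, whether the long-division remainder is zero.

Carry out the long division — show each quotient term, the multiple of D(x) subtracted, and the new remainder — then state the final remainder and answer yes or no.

R(x) = 1, so D(x) is not a factor of P(x). no

Step 1: lead(−16x⁷ + 90x⁶ − 55x⁵ − 85x⁴ + 12x³ − 5x² − x + 7) ÷ lead(D) = −16x⁷ ÷ 2x³ = −8x⁴. Subtract (−8x⁴)·D = −16x⁷ + 72x⁶ + 16x⁵ − 24x⁴. Remainder: 18x⁶ − 71x⁵ − 61x⁴ + 12x³ − 5x² − x + 7.
Step 2: lead(18x⁶ − 71x⁵ − 61x⁴ + 12x³ − 5x² − x + 7) ÷ lead(D) = 18x⁶ ÷ 2x³ = 9x³. Subtract (9x³)·D = 18x⁶ − 81x⁵ − 18x⁴ + 27x³. Remainder: 10x⁵ − 43x⁴ − 15x³ − 5x² − x + 7.
Step 3: lead(10x⁵ − 43x⁴ − 15x³ − 5x² − x + 7) ÷ lead(D) = 10x⁵ ÷ 2x³ = 5x². Subtract (5x²)·D = 10x⁵ − 45x⁴ − 10x³ + 15x². Remainder: 2x⁴ − 5x³ − 20x² − x + 7.
Step 4: lead(2x⁴ − 5x³ − 20x² − x + 7) ÷ lead(D) = 2x⁴ ÷ 2x³ = x. Subtract (x)·D = 2x⁴ − 9x³ − 2x² + 3x. Remainder: 4x³ − 18x² − 4x + 7.
Step 5: lead(4x³ − 18x² − 4x + 7) ÷ lead(D) = 4x³ ÷ 2x³ = 2. Subtract (2)·D = 4x³ − 18x² − 4x + 6. Remainder: 1.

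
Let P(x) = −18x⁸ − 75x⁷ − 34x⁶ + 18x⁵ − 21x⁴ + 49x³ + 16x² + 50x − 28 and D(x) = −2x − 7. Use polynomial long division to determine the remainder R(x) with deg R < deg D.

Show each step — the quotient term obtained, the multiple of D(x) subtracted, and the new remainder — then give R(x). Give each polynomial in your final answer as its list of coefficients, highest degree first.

Step 1: lead(−18x⁸ − 75x⁷ − 34x⁶ + 18x⁵ − 21x⁴ + 49x³ + 16x² + 50x − 28) ÷ lead(D) = −18x⁸ ÷ −2x = 9x⁷. Subtract (9x⁷)·D = −18x⁸ − 63x⁷. Remainder: −12x⁷ − 34x⁶ + 18x⁵ − 21x⁴ + 49x³ + 16x² + 50x − 28.
Step 2: lead(−12x⁷ − 34x⁶ + 18x⁵ − 21x⁴ + 49x³ + 16x² + 50x − 28) ÷ lead(D) = −12x⁷ ÷ −2x = 6x⁶. Subtract (6x⁶)·D = −12x⁷ − 42x⁶. Remainder: 8x⁶ + 18x⁵ − 21x⁴ + 49x³ + 16x² + 50x − 28.
Step 3: lead(8x⁶ + 18x⁵ − 21x⁴ + 49x³ + 16x² + 50x − 28) ÷ lead(D) = 8x⁶ ÷ −2x = −4x⁵. Subtract (−4x⁵)·D = 8x⁶ + 28x⁵. Remainder: −10x⁵ − 21x⁴ + 49x³ + 16x² + 50x − 28.
Step 4: lead(−10x⁵ − 21x⁴ + 49x³ + 16x² + 50x − 28) ÷ lead(D) = −10x⁵ ÷ −2x = 5x⁴. Subtract (5x⁴)·D = −10x⁵ − 35x⁴. Remainder: 14x⁴ + 49x³ + 16x² + 50x − 28.
Step 5: lead(14x⁴ + 49x³ + 16x² + 50x − 28) ÷ lead(D) = 14x⁴ ÷ −2x = −7x³. Subtract (−7x³)·D = 14x⁴ + 49x³. Remainder: 16x² + 50x − 28.
Step 6: lead(16x² + 50x − 28) ÷ lead(D) = 16x² ÷ −2x = −8x. Subtract (−8x)·D = 16x² + 56x. Remainder: −6x − 28.
Step 7: lead(−6x − 28) ÷ lead(D) = −6x ÷ −2x = 3. Subtract (3)·D = −6x − 21. Remainder: −7.

R = [-7]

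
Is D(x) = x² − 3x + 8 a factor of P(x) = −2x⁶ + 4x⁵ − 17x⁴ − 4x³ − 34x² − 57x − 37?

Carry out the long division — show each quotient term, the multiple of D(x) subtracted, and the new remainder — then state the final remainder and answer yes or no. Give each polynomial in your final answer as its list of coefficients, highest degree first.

Step 1: lead(−2x⁶ + 4x⁵ − 17x⁴ − 4x³ − 34x² − 57x − 37) ÷ lead(D) = −2x⁶ ÷ x² = −2x⁴. Subtract (−2x⁴)·D = −2x⁶ + 6x⁵ − 16x⁴. Remainder: −2x⁵ − x⁴ − 4x³ − 34x² − 57x − 37.
Step 2: lead(−2x⁵ − x⁴ − 4x³ − 34x² − 57x − 37) ÷ lead(D) = −2x⁵ ÷ x² = −2x³. Subtract (−2x³)·D = −2x⁵ + 6x⁴ − 16x³. Remainder: −7x⁴ + 12x³ − 34x² − 57x − 37.
Step 3: lead(−7x⁴ + 12x³ − 34x² − 57x − 37) ÷ lead(D) = −7x⁴ ÷ x² = −7x². Subtract (−7x²)·D = −7x⁴ + 21x³ − 56x². Remainder: −9x³ + 22x² − 57x − 37.
Step 4: lead(−9x³ + 22x² − 57x − 37) ÷ lead(D) = −9x³ ÷ x² = −9x. Subtract (−9x)·D = −9x³ + 27x² − 72x. Remainder: −5x² + 15x − 37.
Step 5: lead(−5x² + 15x − 37) ÷ lead(D) = −5x² ÷ x² = −5. Subtract (−5)·D = −5x² + 15x − 40. Remainder: 3.

R = [3], so D(x) is not a factor of P(x). no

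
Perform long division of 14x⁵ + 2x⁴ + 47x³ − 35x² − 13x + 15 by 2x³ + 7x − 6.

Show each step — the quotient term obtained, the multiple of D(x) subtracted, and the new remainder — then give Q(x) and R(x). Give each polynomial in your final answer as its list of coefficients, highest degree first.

Step 1: lead(14x⁵ + 2x⁴ + 47x³ − 35x² − 13x + 15) ÷ lead(D) = 14x⁵ ÷ 2x³ = 7x². Subtract (7x²)·D = 14x⁵ + 49x³ − 42x². Remainder: 2x⁴ − 2x³ + 7x² − 13x + 15.
Step 2: lead(2x⁴ − 2x³ + 7x² − 13x + 15) ÷ lead(D) = 2x⁴ ÷ 2x³ = x. Subtract (x)·D = 2x⁴ + 7x² − 6x. Remainder: −2x³ − 7x + 15.
Step 3: lead(−2x³ − 7x + 15) ÷ lead(D) = −2x³ ÷ 2x³ = −1. Subtract (−1)·D = −2x³ − 7x + 6. Remainder: 9.

Q = [7, 1, -1]; R = [9]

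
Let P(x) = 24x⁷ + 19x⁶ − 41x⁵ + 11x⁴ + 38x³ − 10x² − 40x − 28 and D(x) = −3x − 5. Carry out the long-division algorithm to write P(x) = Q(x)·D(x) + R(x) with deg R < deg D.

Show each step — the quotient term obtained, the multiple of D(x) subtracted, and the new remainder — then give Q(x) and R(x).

Step 1: lead(24x⁷ + 19x⁶ − 41x⁵ + 11x⁴ + 38x³ − 10x² − 40x − 28) ÷ lead(D) = 24x⁷ ÷ −3x = −8x⁶. Subtract (−8x⁶)·D = 24x⁷ + 40x⁶. Remainder: −21x⁶ − 41x⁵ + 11x⁴ + 38x³ − 10x² − 40x − 28.
Step 2: lead(−21x⁶ − 41x⁵ + 11x⁴ + 38x³ − 10x² − 40x − 28) ÷ lead(D) = −21x⁶ ÷ −3x = 7x⁵. Subtract (7x⁵)·D = −21x⁶ − 35x⁵. Remainder: −6x⁵ + 11x⁴ + 38x³ − 10x² − 40x − 28.
Step 3: lead(−6x⁵ + 11x⁴ + 38x³ − 10x² − 40x − 28) ÷ lead(D) = −6x⁵ ÷ −3x = 2x⁴. Subtract (2x⁴)·D = −6x⁵ − 10x⁴. Remainder: 21x⁴ + 38x³ − 10x² − 40x − 28.
Step 4: lead(21x⁴ + 38x³ − 10x² − 40x − 28) ÷ lead(D) = 21x⁴ ÷ −3x = −7x³. Subtract (−7x³)·D = 21x⁴ + 35x³. Remainder: 3x³ − 10x² − 40x − 28.
Step 5: lead(3x³ − 10x² − 40x − 28) ÷ lead(D) = 3x³ ÷ −3x = −x². Subtract (−x²)·D = 3x³ + 5x². Remainder: −15x² − 40x − 28.
Step 6: lead(−15x² − 40x − 28) ÷ lead(D) = −15x² ÷ −3x = 5x. Subtract (5x)·D = −15x² − 25x. Remainder: −15x − 28.
Step 7: lead(−15x − 28) ÷ lead(D) = −15x ÷ −3x = 5. Subtract (5)·D = −15x − 25. Remainder: −3.

Q(x) = −8x⁶ + 7x⁵ + 2x⁴ − 7x³ − x² + 5x + 5; R(x) = −3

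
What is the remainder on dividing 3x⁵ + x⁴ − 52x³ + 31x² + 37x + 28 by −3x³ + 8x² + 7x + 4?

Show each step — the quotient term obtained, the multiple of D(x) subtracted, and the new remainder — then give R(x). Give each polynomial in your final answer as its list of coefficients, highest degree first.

Step 1: lead(3x⁵ + x⁴ − 52x³ + 31x² + 37x + 28) ÷ lead(D) = 3x⁵ ÷ −3x³ = −x². Subtract (−x²)·D = 3x⁵ − 8x⁴ − 7x³ − 4x². Remainder: 9x⁴ − 45x³ + 35x² + 37x + 28.
Step 2: lead(9x⁴ − 45x³ + 35x² + 37x + 28) ÷ lead(D) = 9x⁴ ÷ −3x³ = −3x. Subtract (−3x)·D = 9x⁴ − 24x³ − 21x² − 12x. Remainder: −21x³ + 56x² + 49x + 28.
Step 3: lead(−21x³ + 56x² + 49x + 28) ÷ lead(D) = −21x³ ÷ −3x³ = 7. Subtract (7)·D = −21x³ + 56x² + 49x + 28. Remainder: 0.

R = [0]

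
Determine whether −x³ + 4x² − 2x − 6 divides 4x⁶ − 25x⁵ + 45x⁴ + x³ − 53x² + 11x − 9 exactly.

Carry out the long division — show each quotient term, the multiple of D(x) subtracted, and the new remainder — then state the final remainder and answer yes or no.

Step 1: lead(4x⁶ − 25x⁵ + 45x⁴ + x³ − 53x² + 11x − 9) ÷ lead(D) = 4x⁶ ÷ −x³ = −4x³. Subtract (−4x³)·D = 4x⁶ − 16x⁵ + 8x⁴ + 24x³. Remainder: −9x⁵ + 37x⁴ − 23x³ − 53x² + 11x − 9.
Step 2: lead(−9x⁵ + 37x⁴ − 23x³ − 53x² + 11x − 9) ÷ lead(D) = −9x⁵ ÷ −x³ = 9x². Subtract (9x²)·D = −9x⁵ + 36x⁴ − 18x³ − 54x². Remainder: x⁴ − 5x³ + x² + 11x − 9.
Step 3: lead(x⁴ − 5x³ + x² + 11x − 9) ÷ lead(D) = x⁴ ÷ −x³ = −x. Subtract (−x)·D = x⁴ − 4x³ + 2x² + 6x. Remainder: −x³ − x² + 5x − 9.
Step 4: lead(−x³ − x² + 5x − 9) ÷ lead(D) = −x³ ÷ −x³ = 1. Subtract (1)·D = −x³ + 4x² − 2x − 6. Remainder: −5x² + 7x − 3.

R(x) = −5x² + 7x − 3, so D(x) is not a factor of P(x). no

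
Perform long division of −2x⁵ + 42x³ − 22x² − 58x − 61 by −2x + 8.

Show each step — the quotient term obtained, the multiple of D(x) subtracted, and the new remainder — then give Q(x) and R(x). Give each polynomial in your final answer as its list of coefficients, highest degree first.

Step 1: lead(−2x⁵ + 42x³ − 22x² − 58x − 61) ÷ lead(D) = −2x⁵ ÷ −2x = x⁴. Subtract (x⁴)·D = −2x⁵ + 8x⁴. Remainder: −8x⁴ + 42x³ − 22x² − 58x − 61.
Step 2: lead(−8x⁴ + 42x³ − 22x² − 58x − 61) ÷ lead(D) = −8x⁴ ÷ −2x = 4x³. Subtract (4x³)·D = −8x⁴ + 32x³. Remainder: 10x³ − 22x² − 58x − 61.
Step 3: lead(10x³ − 22x² − 58x − 61) ÷ lead(D) = 10x³ ÷ −2x = −5x². Subtract (−5x²)·D = 10x³ − 40x². Remainder: 18x² − 58x − 61.
Step 4: lead(18x² − 58x − 61) ÷ lead(D) = 18x² ÷ −2x = −9x. Subtract (−9x)·D = 18x² − 72x. Remainder: 14x − 61.
Step 5: lead(14x − 61) ÷ lead(D) = 14x ÷ −2x = −7. Subtract (−7)·D = 14x − 56. Remainder: −5.

Q = [1, 4, -5, -9, -7]; R = [-5]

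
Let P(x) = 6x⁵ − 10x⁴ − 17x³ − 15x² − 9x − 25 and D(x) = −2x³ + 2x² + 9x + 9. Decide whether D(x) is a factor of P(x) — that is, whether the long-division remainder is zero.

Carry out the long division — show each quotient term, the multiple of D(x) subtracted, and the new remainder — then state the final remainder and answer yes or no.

R(x) = 2, so D(x) is not a factor of P(x). no

Step 1: lead(6x⁵ − 10x⁴ − 17x³ − 15x² − 9x − 25) ÷ lead(D) = 6x⁵ ÷ −2x³ = −3x². Subtract (−3x²)·D = 6x⁵ − 6x⁴ − 27x³ − 27x². Remainder: −4x⁴ + 10x³ + 12x² − 9x − 25.
Step 2: lead(−4x⁴ + 10x³ + 12x² − 9x − 25) ÷ lead(D) = −4x⁴ ÷ −2x³ = 2x. Subtract (2x)·D = −4x⁴ + 4x³ + 18x² + 18x. Remainder: 6x³ − 6x² − 27x − 25.
Step 3: lead(6x³ − 6x² − 27x − 25) ÷ lead(D) = 6x³ ÷ −2x³ = −3. Subtract (−3)·D = 6x³ − 6x² − 27x − 27. Remainder: 2.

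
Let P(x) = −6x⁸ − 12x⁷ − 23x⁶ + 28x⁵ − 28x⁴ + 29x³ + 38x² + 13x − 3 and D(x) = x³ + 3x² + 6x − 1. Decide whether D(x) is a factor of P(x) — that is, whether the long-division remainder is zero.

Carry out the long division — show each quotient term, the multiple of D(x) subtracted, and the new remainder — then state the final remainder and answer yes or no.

Step 1: lead(−6x⁸ − 12x⁷ − 23x⁶ + 28x⁵ − 28x⁴ + 29x³ + 38x² + 13x − 3) ÷ lead(D) = −6x⁸ ÷ x³ = −6x⁵. Subtract (−6x⁵)·D = −6x⁸ − 18x⁷ − 36x⁶ + 6x⁵. Remainder: 6x⁷ + 13x⁶ + 22x⁵ − 28x⁴ + 29x³ + 38x² + 13x − 3.
Step 2: lead(6x⁷ + 13x⁶ + 22x⁵ − 28x⁴ + 29x³ + 38x² + 13x − 3) ÷ lead(D) = 6x⁷ ÷ x³ = 6x⁴. Subtract (6x⁴)·D = 6x⁷ + 18x⁶ + 36x⁵ − 6x⁴. Remainder: −5x⁶ − 14x⁵ − 22x⁴ + 29x³ + 38x² + 13x − 3.
Step 3: lead(−5x⁶ − 14x⁵ − 22x⁴ + 29x³ + 38x² + 13x − 3) ÷ lead(D) = −5x⁶ ÷ x³ = −5x³. Subtract (−5x³)·D = −5x⁶ − 15x⁵ − 30x⁴ + 5x³. Remainder: x⁵ + 8x⁴ + 24x³ + 38x² + 13x − 3.
Step 4: lead(x⁵ + 8x⁴ + 24x³ + 38x² + 13x − 3) ÷ lead(D) = x⁵ ÷ x³ = x². Subtract (x²)·D = x⁵ + 3x⁴ + 6x³ − x². Remainder: 5x⁴ + 18x³ + 39x² + 13x − 3.
Step 5: lead(5x⁴ + 18x³ + 39x² + 13x − 3) ÷ lead(D) = 5x⁴ ÷ x³ = 5x. Subtract (5x)·D = 5x⁴ + 15x³ + 30x² − 5x. Remainder: 3x³ + 9x² + 18x − 3.
Step 6: lead(3x³ + 9x² + 18x − 3) ÷ lead(D) = 3x³ ÷ x³ = 3. Subtract (3)·D = 3x³ + 9x² + 18x − 3. Remainder: 0.

R(x) = 0, so D(x) is a factor of P(x). yes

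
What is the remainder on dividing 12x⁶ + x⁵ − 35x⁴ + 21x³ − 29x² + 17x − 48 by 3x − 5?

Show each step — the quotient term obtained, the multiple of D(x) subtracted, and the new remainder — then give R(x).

R(x) = −3

Step 1: lead(12x⁶ + x⁵ − 35x⁴ + 21x³ − 29x² + 17x − 48) ÷ lead(D) = 12x⁶ ÷ 3x = 4x⁵. Subtract (4x⁵)·D = 12x⁶ − 20x⁵. Remainder: 21x⁵ − 35x⁴ + 21x³ − 29x² + 17x − 48.
Step 2: lead(21x⁵ − 35x⁴ + 21x³ − 29x² + 17x − 48) ÷ lead(D) = 21x⁵ ÷ 3x = 7x⁴. Subtract (7x⁴)·D = 21x⁵ − 35x⁴. Remainder: 21x³ − 29x² + 17x − 48.
Step 3: lead(21x³ − 29x² + 17x − 48) ÷ lead(D) = 21x³ ÷ 3x = 7x². Subtract (7x²)·D = 21x³ − 35x². Remainder: 6x² + 17x − 48.
Step 4: lead(6x² + 17x − 48) ÷ lead(D) = 6x² ÷ 3x = 2x. Subtract (2x)·D = 6x² − 10x. Remainder: 27x − 48.
Step 5: lead(27x − 48) ÷ lead(D) = 27x ÷ 3x = 9. Subtract (9)·D = 27x − 45. Remainder: −3.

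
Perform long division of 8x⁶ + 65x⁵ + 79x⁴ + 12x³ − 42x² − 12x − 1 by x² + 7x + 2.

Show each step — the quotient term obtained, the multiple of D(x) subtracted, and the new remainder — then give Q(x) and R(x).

Q(x) = 8x⁴ + 9x³ − 6x; R(x) = −1

Step 1: lead(8x⁶ + 65x⁵ + 79x⁴ + 12x³ − 42x² − 12x − 1) ÷ lead(D) = 8x⁶ ÷ x² = 8x⁴. Subtract (8x⁴)·D = 8x⁶ + 56x⁵ + 16x⁴. Remainder: 9x⁵ + 63x⁴ + 12x³ − 42x² − 12x − 1.
Step 2: lead(9x⁵ + 63x⁴ + 12x³ − 42x² − 12x − 1) ÷ lead(D) = 9x⁵ ÷ x² = 9x³. Subtract (9x³)·D = 9x⁵ + 63x⁴ + 18x³. Remainder: −6x³ − 42x² − 12x − 1.
Step 3: lead(−6x³ − 42x² − 12x − 1) ÷ lead(D) = −6x³ ÷ x² = −6x. Subtract (−6x)·D = −6x³ − 42x² − 12x. Remainder: −1.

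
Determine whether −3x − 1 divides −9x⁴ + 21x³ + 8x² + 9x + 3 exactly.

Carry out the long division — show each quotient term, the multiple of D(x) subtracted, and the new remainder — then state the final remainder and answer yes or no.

R(x) = 0, so D(x) is a factor of P(x). yes

Step 1: lead(−9x⁴ + 21x³ + 8x² + 9x + 3) ÷ lead(D) = −9x⁴ ÷ −3x = 3x³. Subtract (3x³)·D = −9x⁴ − 3x³. Remainder: 24x³ + 8x² + 9x + 3.
Step 2: lead(24x³ + 8x² + 9x + 3) ÷ lead(D) = 24x³ ÷ −3x = −8x². Subtract (−8x²)·D = 24x³ + 8x². Remainder: 9x + 3.
Step 3: lead(9x + 3) ÷ lead(D) = 9x ÷ −3x = −3. Subtract (−3)·D = 9x + 3. Remainder: 0.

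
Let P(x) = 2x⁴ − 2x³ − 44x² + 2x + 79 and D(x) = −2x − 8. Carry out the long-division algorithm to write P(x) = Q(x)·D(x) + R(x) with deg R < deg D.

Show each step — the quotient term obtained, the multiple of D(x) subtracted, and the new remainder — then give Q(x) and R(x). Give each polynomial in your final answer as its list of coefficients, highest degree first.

Q = [-1, 5, 2, -9]; R = [7]

Step 1: lead(2x⁴ − 2x³ − 44x² + 2x + 79) ÷ lead(D) = 2x⁴ ÷ −2x = −x³. Subtract (−x³)·D = 2x⁴ + 8x³. Remainder: −10x³ − 44x² + 2x + 79.
Step 2: lead(−10x³ − 44x² + 2x + 79) ÷ lead(D) = −10x³ ÷ −2x = 5x². Subtract (5x²)·D = −10x³ − 40x². Remainder: −4x² + 2x + 79.
Step 3: lead(−4x² + 2x + 79) ÷ lead(D) = −4x² ÷ −2x = 2x. Subtract (2x)·D = −4x² − 16x. Remainder: 18x + 79.
Step 4: lead(18x + 79) ÷ lead(D) = 18x ÷ −2x = −9. Subtract (−9)·D = 18x + 72. Remainder: 7.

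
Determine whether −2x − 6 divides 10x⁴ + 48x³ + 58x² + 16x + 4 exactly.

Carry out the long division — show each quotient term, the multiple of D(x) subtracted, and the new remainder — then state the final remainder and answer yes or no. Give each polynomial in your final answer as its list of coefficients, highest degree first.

R = [-8], so D(x) is not a factor of P(x). no

Step 1: lead(10x⁴ + 48x³ + 58x² + 16x + 4) ÷ lead(D) = 10x⁴ ÷ −2x = −5x³. Subtract (−5x³)·D = 10x⁴ + 30x³. Remainder: 18x³ + 58x² + 16x + 4.
Step 2: lead(18x³ + 58x² + 16x + 4) ÷ lead(D) = 18x³ ÷ −2x = −9x². Subtract (−9x²)·D = 18x³ + 54x². Remainder: 4x² + 16x + 4.
Step 3: lead(4x² + 16x + 4) ÷ lead(D) = 4x² ÷ −2x = −2x. Subtract (−2x)·D = 4x² + 12x. Remainder: 4x + 4.
Step 4: lead(4x + 4) ÷ lead(D) = 4x ÷ −2x = −2. Subtract (−2)·D = 4x + 12. Remainder: −8.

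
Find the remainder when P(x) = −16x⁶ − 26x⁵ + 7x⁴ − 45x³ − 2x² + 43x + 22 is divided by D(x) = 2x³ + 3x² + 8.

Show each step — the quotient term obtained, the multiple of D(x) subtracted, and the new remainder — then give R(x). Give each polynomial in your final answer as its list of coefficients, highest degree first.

Step 1: lead(−16x⁶ − 26x⁵ + 7x⁴ − 45x³ − 2x² + 43x + 22) ÷ lead(D) = −16x⁶ ÷ 2x³ = −8x³. Subtract (−8x³)·D = −16x⁶ − 24x⁵ − 64x³. Remainder: −2x⁵ + 7x⁴ + 19x³ − 2x² + 43x + 22.
Step 2: lead(−2x⁵ + 7x⁴ + 19x³ − 2x² + 43x + 22) ÷ lead(D) = −2x⁵ ÷ 2x³ = −x². Subtract (−x²)·D = −2x⁵ − 3x⁴ − 8x². Remainder: 10x⁴ + 19x³ + 6x² + 43x + 22.
Step 3: lead(10x⁴ + 19x³ + 6x² + 43x + 22) ÷ lead(D) = 10x⁴ ÷ 2x³ = 5x. Subtract (5x)·D = 10x⁴ + 15x³ + 40x. Remainder: 4x³ + 6x² + 3x + 22.
Step 4: lead(4x³ + 6x² + 3x + 22) ÷ lead(D) = 4x³ ÷ 2x³ = 2. Subtract (2)·D = 4x³ + 6x² + 16. Remainder: 3x + 6.

R = [3, 6]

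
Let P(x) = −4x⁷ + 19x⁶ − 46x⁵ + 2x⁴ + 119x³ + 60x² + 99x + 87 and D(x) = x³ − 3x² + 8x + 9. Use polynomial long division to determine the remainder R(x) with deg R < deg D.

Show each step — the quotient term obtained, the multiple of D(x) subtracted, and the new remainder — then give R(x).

R(x) = 6

Step 1: lead(−4x⁷ + 19x⁶ − 46x⁵ + 2x⁴ + 119x³ + 60x² + 99x + 87) ÷ lead(D) = −4x⁷ ÷ x³ = −4x⁴. Subtract (−4x⁴)·D = −4x⁷ + 12x⁶ − 32x⁵ − 36x⁴. Remainder: 7x⁶ − 14x⁵ + 38x⁴ + 119x³ + 60x² + 99x + 87.
Step 2: lead(7x⁶ − 14x⁵ + 38x⁴ + 119x³ + 60x² + 99x + 87) ÷ lead(D) = 7x⁶ ÷ x³ = 7x³. Subtract (7x³)·D = 7x⁶ − 21x⁵ + 56x⁴ + 63x³. Remainder: 7x⁵ − 18x⁴ + 56x³ + 60x² + 99x + 87.
Step 3: lead(7x⁵ − 18x⁴ + 56x³ + 60x² + 99x + 87) ÷ lead(D) = 7x⁵ ÷ x³ = 7x². Subtract (7x²)·D = 7x⁵ − 21x⁴ + 56x³ + 63x². Remainder: 3x⁴ − 3x² + 99x + 87.
Step 4: lead(3x⁴ − 3x² + 99x + 87) ÷ lead(D) = 3x⁴ ÷ x³ = 3x. Subtract (3x)·D = 3x⁴ − 9x³ + 24x² + 27x. Remainder: 9x³ − 27x² + 72x + 87.
Step 5: lead(9x³ − 27x² + 72x + 87) ÷ lead(D) = 9x³ ÷ x³ = 9. Subtract (9)·D = 9x³ − 27x² + 72x + 81. Remainder: 6.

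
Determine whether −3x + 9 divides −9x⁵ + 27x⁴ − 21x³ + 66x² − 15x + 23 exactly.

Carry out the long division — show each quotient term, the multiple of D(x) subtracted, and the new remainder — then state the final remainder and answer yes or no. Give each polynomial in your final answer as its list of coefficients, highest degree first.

Step 1: lead(−9x⁵ + 27x⁴ − 21x³ + 66x² − 15x + 23) ÷ lead(D) = −9x⁵ ÷ −3x = 3x⁴. Subtract (3x⁴)·D = −9x⁵ + 27x⁴. Remainder: −21x³ + 66x² − 15x + 23.
Step 2: lead(−21x³ + 66x² − 15x + 23) ÷ lead(D) = −21x³ ÷ −3x = 7x². Subtract (7x²)·D = −21x³ + 63x². Remainder: 3x² − 15x + 23.
Step 3: lead(3x² − 15x + 23) ÷ lead(D) = 3x² ÷ −3x = −x. Subtract (−x)·D = 3x² − 9x. Remainder: −6x + 23.
Step 4: lead(−6x + 23) ÷ lead(D) = −6x ÷ −3x = 2. Subtract (2)·D = −6x + 18. Remainder: 5.

R = [5], so D(x) is not a factor of P(x). no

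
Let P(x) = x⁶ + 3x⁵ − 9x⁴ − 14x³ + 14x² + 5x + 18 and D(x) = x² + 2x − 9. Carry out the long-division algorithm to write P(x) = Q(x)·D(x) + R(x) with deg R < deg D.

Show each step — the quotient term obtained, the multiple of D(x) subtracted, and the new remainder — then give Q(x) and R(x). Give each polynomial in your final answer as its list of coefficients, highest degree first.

Step 1: lead(x⁶ + 3x⁵ − 9x⁴ − 14x³ + 14x² + 5x + 18) ÷ lead(D) = x⁶ ÷ x² = x⁴. Subtract (x⁴)·D = x⁶ + 2x⁵ − 9x⁴. Remainder: x⁵ − 14x³ + 14x² + 5x + 18.
Step 2: lead(x⁵ − 14x³ + 14x² + 5x + 18) ÷ lead(D) = x⁵ ÷ x² = x³. Subtract (x³)·D = x⁵ + 2x⁴ − 9x³. Remainder: −2x⁴ − 5x³ + 14x² + 5x + 18.
Step 3: lead(−2x⁴ − 5x³ + 14x² + 5x + 18) ÷ lead(D) = −2x⁴ ÷ x² = −2x². Subtract (−2x²)·D = −2x⁴ − 4x³ + 18x². Remainder: −x³ − 4x² + 5x + 18.
Step 4: lead(−x³ − 4x² + 5x + 18) ÷ lead(D) = −x³ ÷ x² = −x. Subtract (−x)·D = −x³ − 2x² + 9x. Remainder: −2x² − 4x + 18.
Step 5: lead(−2x² − 4x + 18) ÷ lead(D) = −2x² ÷ x² = −2. Subtract (−2)·D = −2x² − 4x + 18. Remainder: 0.

Q = [1, 1, -2, -1, -2]; R = [0]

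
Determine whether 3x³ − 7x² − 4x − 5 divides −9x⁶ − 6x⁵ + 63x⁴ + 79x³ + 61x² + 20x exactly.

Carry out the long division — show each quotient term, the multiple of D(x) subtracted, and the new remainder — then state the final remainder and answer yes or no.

Step 1: lead(−9x⁶ − 6x⁵ + 63x⁴ + 79x³ + 61x² + 20x) ÷ lead(D) = −9x⁶ ÷ 3x³ = −3x³. Subtract (−3x³)·D = −9x⁶ + 21x⁵ + 12x⁴ + 15x³. Remainder: −27x⁵ + 51x⁴ + 64x³ + 61x² + 20x.
Step 2: lead(−27x⁵ + 51x⁴ + 64x³ + 61x² + 20x) ÷ lead(D) = −27x⁵ ÷ 3x³ = −9x². Subtract (−9x²)·D = −27x⁵ + 63x⁴ + 36x³ + 45x². Remainder: −12x⁴ + 28x³ + 16x² + 20x.
Step 3: lead(−12x⁴ + 28x³ + 16x² + 20x) ÷ lead(D) = −12x⁴ ÷ 3x³ = −4x. Subtract (−4x)·D = −12x⁴ + 28x³ + 16x² + 20x. Remainder: 0.

R(x) = 0, so D(x) is a factor of P(x). yes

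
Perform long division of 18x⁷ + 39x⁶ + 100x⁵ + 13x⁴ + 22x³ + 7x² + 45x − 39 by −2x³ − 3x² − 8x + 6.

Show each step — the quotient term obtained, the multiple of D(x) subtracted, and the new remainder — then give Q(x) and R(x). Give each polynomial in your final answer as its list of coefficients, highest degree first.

Q = [-9, -6, -5, -2, -6]; R = [3, 9, -3]

Step 1: lead(18x⁷ + 39x⁶ + 100x⁵ + 13x⁴ + 22x³ + 7x² + 45x − 39) ÷ lead(D) = 18x⁷ ÷ −2x³ = −9x⁴. Subtract (−9x⁴)·D = 18x⁷ + 27x⁶ + 72x⁵ − 54x⁴. Remainder: 12x⁶ + 28x⁵ + 67x⁴ + 22x³ + 7x² + 45x − 39.
Step 2: lead(12x⁶ + 28x⁵ + 67x⁴ + 22x³ + 7x² + 45x − 39) ÷ lead(D) = 12x⁶ ÷ −2x³ = −6x³. Subtract (−6x³)·D = 12x⁶ + 18x⁵ + 48x⁴ − 36x³. Remainder: 10x⁵ + 19x⁴ + 58x³ + 7x² + 45x − 39.
Step 3: lead(10x⁵ + 19x⁴ + 58x³ + 7x² + 45x − 39) ÷ lead(D) = 10x⁵ ÷ −2x³ = −5x². Subtract (−5x²)·D = 10x⁵ + 15x⁴ + 40x³ − 30x². Remainder: 4x⁴ + 18x³ + 37x² + 45x − 39.
Step 4: lead(4x⁴ + 18x³ + 37x² + 45x − 39) ÷ lead(D) = 4x⁴ ÷ −2x³ = −2x. Subtract (−2x)·D = 4x⁴ + 6x³ + 16x² − 12x. Remainder: 12x³ + 21x² + 57x − 39.
Step 5: lead(12x³ + 21x² + 57x − 39) ÷ lead(D) = 12x³ ÷ −2x³ = −6. Subtract (−6)·D = 12x³ + 18x² + 48x − 36. Remainder: 3x² + 9x − 3.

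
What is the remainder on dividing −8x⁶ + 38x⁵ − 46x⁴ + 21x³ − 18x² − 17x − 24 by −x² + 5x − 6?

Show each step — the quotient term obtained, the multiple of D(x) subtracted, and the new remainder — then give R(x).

Step 1: lead(−8x⁶ + 38x⁵ − 46x⁴ + 21x³ − 18x² − 17x − 24) ÷ lead(D) = −8x⁶ ÷ −x² = 8x⁴. Subtract (8x⁴)·D = −8x⁶ + 40x⁵ − 48x⁴. Remainder: −2x⁵ + 2x⁴ + 21x³ − 18x² − 17x − 24.
Step 2: lead(−2x⁵ + 2x⁴ + 21x³ − 18x² − 17x − 24) ÷ lead(D) = −2x⁵ ÷ −x² = 2x³. Subtract (2x³)·D = −2x⁵ + 10x⁴ − 12x³. Remainder: −8x⁴ + 33x³ − 18x² − 17x − 24.
Step 3: lead(−8x⁴ + 33x³ − 18x² − 17x − 24) ÷ lead(D) = −8x⁴ ÷ −x² = 8x². Subtract (8x²)·D = −8x⁴ + 40x³ − 48x². Remainder: −7x³ + 30x² − 17x − 24.
Step 4: lead(−7x³ + 30x² − 17x − 24) ÷ lead(D) = −7x³ ÷ −x² = 7x. Subtract (7x)·D = −7x³ + 35x² − 42x. Remainder: −5x² + 25x − 24.
Step 5: lead(−5x² + 25x − 24) ÷ lead(D) = −5x² ÷ −x² = 5. Subtract (5)·D = −5x² + 25x − 30. Remainder: 6.

R(x) = 6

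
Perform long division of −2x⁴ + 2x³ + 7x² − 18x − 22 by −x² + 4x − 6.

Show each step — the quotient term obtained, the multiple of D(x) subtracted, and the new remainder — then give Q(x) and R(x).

Step 1: lead(−2x⁴ + 2x³ + 7x² − 18x − 22) ÷ lead(D) = −2x⁴ ÷ −x² = 2x². Subtract (2x²)·D = −2x⁴ + 8x³ − 12x². Remainder: −6x³ + 19x² − 18x − 22.
Step 2: lead(−6x³ + 19x² − 18x − 22) ÷ lead(D) = −6x³ ÷ −x² = 6x. Subtract (6x)·D = −6x³ + 24x² − 36x. Remainder: −5x² + 18x − 22.
Step 3: lead(−5x² + 18x − 22) ÷ lead(D) = −5x² ÷ −x² = 5. Subtract (5)·D = −5x² + 20x − 30. Remainder: −2x + 8.

Q(x) = 2x² + 6x + 5; R(x) = −2x + 8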